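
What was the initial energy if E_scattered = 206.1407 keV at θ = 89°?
341.5000 keV

Convert final energy to wavelength (hc ≈ 1239.842 keV·pm):
λ' = hc/E' = 1239.842 / 206.1407 = 6.0145 pm

Calculate the Compton shift:
Δλ = λ_C(1 - cos(89°))
Δλ = 2.4263 × (1 - cos(89°))
Δλ = 2.3840 pm

Initial wavelength:
λ = λ' - Δλ = 6.0145 - 2.3840 = 3.6306 pm

Initial energy:
E = hc/λ = 1239.842 / 3.6306 = 341.5000 keV

(Intermediate values are shown rounded; full precision is carried through to the final answer.)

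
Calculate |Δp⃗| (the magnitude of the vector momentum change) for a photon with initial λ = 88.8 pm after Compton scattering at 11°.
1.4300e-24 kg·m/s

Photon momentum magnitude is p = h/λ.

Initial momentum:
p₀ = h/λ = 6.6261e-34/8.8800e-11 = 7.4618e-24 kg·m/s

After scattering:
λ' = λ + Δλ = 88.8 + 0.0446 = 88.8446 pm
p' = h/λ' = 6.6261e-34/8.8845e-11 = 7.4580e-24 kg·m/s

Momentum is a vector; the scattered photon's direction makes angle θ = 11° with the incident direction. The magnitude of the vector change Δp⃗ = p⃗₀ − p⃗' is found from the law of cosines:
|Δp⃗|² = p₀² + p'² − 2p₀p'cos θ
|Δp⃗|² = (7.4618e-24)² + (7.4580e-24)² − 2·7.4618e-24·7.4580e-24·cos(11°)
|Δp⃗| = 1.4300e-24 kg·m/s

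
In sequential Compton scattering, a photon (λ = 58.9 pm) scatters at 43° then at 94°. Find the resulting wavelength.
62.1474 pm

Apply Compton shift twice:

First scattering at θ₁ = 43°:
Δλ₁ = λ_C(1 - cos(43°))
Δλ₁ = 2.4263 × 0.2686
Δλ₁ = 0.6518 pm

After first scattering:
λ₁ = 58.9 + 0.6518 = 59.5518 pm

Second scattering at θ₂ = 94°:
Δλ₂ = λ_C(1 - cos(94°))
Δλ₂ = 2.4263 × 1.0698
Δλ₂ = 2.5956 pm

Final wavelength:
λ₂ = 59.5518 + 2.5956 = 62.1474 pm

Total shift: Δλ_total = 0.6518 + 2.5956 = 3.2474 pm

(Intermediate values are shown rounded; full precision is carried through to the final answer.)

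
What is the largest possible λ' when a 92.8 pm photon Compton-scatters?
97.6526 pm (at θ = 180°)

The Compton shift is Δλ = λ_C(1 − cos θ).

Since cos θ ranges from −1 to 1, the factor (1 − cos θ) ranges from 0 to 2; the maximum shift occurs at θ = 180° (backscattering):
Δλ_max = 2λ_C = 2 × 2.4263 pm = 4.8526 pm

Maximum scattered wavelength:
λ'_max = λ₀ + Δλ_max = 92.8 + 4.8526 = 97.6526 pm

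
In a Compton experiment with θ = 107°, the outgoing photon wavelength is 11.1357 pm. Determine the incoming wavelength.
8.0000 pm

From λ' = λ + Δλ, we have λ = λ' - Δλ

First calculate the Compton shift:
Δλ = λ_C(1 - cos θ)
Δλ = 2.4263 × (1 - cos(107°))
Δλ = 2.4263 × 1.2924
Δλ = 3.1357 pm

Initial wavelength:
λ = λ' - Δλ
λ = 11.1357 - 3.1357
λ = 8.0000 pm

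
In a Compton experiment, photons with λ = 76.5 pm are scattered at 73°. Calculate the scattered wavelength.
78.2169 pm

Using the Compton scattering formula:
λ' = λ + Δλ = λ + λ_C(1 - cos θ)

Given:
- Initial wavelength λ = 76.5 pm
- Scattering angle θ = 73°
- Compton wavelength λ_C ≈ 2.4263 pm

Calculate the shift:
Δλ = 2.4263 × (1 - cos(73°))
Δλ = 2.4263 × 0.7076
Δλ = 1.7169 pm

Final wavelength:
λ' = 76.5 + 1.7169 = 78.2169 pm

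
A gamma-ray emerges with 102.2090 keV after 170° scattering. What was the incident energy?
169.5001 keV

Convert final energy to wavelength (hc ≈ 1239.842 keV·pm):
λ' = hc/E' = 1239.842 / 102.2090 = 12.1305 pm

Calculate the Compton shift:
Δλ = λ_C(1 - cos(170°))
Δλ = 2.4263 × (1 - cos(170°))
Δλ = 4.8158 pm

Initial wavelength:
λ = λ' - Δλ = 12.1305 - 4.8158 = 7.3147 pm

Initial energy:
E = hc/λ = 1239.842 / 7.3147 = 169.5001 keV

(Intermediate values are shown rounded; full precision is carried through to the final answer.)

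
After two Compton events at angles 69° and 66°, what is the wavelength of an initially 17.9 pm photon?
20.8962 pm

Apply Compton shift twice:

First scattering at θ₁ = 69°:
Δλ₁ = λ_C(1 - cos(69°))
Δλ₁ = 2.4263 × 0.6416
Δλ₁ = 1.5568 pm

After first scattering:
λ₁ = 17.9 + 1.5568 = 19.4568 pm

Second scattering at θ₂ = 66°:
Δλ₂ = λ_C(1 - cos(66°))
Δλ₂ = 2.4263 × 0.5933
Δλ₂ = 1.4394 pm

Final wavelength:
λ₂ = 19.4568 + 1.4394 = 20.8962 pm

Total shift: Δλ_total = 1.5568 + 1.4394 = 2.9962 pm

(Intermediate values are shown rounded; full precision is carried through to the final answer.)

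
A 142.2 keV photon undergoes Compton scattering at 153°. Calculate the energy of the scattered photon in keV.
93.1710 keV

First convert energy to wavelength:
λ = hc/E, with hc ≈ 1239.842 keV·pm (i.e. 1239.842 eV·nm)

For E = 142.2 keV = 142200 eV:
λ = 1239.842 keV·pm / 142.2 keV
λ = 8.7190 pm

Calculate the Compton shift:
Δλ = λ_C(1 - cos(153°)) = 2.4263 × 1.8910
Δλ = 4.5882 pm

Final wavelength:
λ' = 8.7190 + 4.5882 = 13.3072 pm

Final energy:
E' = hc/λ' = 1239.842 / 13.3072 = 93.1710 keV

(Intermediate values are shown rounded; full precision is carried through to the final answer.)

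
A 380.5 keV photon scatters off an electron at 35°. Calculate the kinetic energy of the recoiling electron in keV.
45.1581 keV

By energy conservation: K_e = E_initial - E_final

First find the scattered photon energy:
Initial wavelength: λ = hc/E = 3.2585 pm
Compton shift: Δλ = λ_C(1 - cos(35°)) = 0.4388 pm
Final wavelength: λ' = 3.2585 + 0.4388 = 3.6972 pm
Final photon energy: E' = hc/λ' = 335.3419 keV

Electron kinetic energy:
K_e = E - E' = 380.5000 - 335.3419 = 45.1581 keV

(Intermediate values are shown rounded; full precision is carried through to the final answer.)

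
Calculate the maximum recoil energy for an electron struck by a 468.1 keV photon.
302.8162 keV

Maximum energy transfer occurs at θ = 180° (backscattering).

Initial photon: E₀ = 468.1 keV → λ₀ = 2.6487 pm

Maximum Compton shift (at 180°):
Δλ_max = 2λ_C = 2 × 2.4263 = 4.8526 pm

Final wavelength:
λ' = 2.6487 + 4.8526 = 7.5013 pm

Minimum photon energy (maximum energy to electron):
E'_min = hc/λ' = 165.2838 keV

Maximum electron kinetic energy:
K_max = E₀ - E'_min = 468.1000 - 165.2838 = 302.8162 keV

(Intermediate values are shown rounded; full precision is carried through to the final answer.)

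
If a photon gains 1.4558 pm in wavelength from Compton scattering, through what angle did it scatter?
66.42°

From the Compton formula Δλ = λ_C(1 - cos θ), we can solve for θ:

cos θ = 1 - Δλ/λ_C

Given:
- Δλ = 1.4558 pm
- λ_C = h/(m_e·c) ≈ 2.42631024 pm

cos θ = 1 - 1.4558/2.42631024
cos θ = 1 - 0.600006
cos θ = 0.399994

θ = arccos(0.399994)
θ = 66.42°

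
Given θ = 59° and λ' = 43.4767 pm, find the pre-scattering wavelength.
42.3000 pm

From λ' = λ + Δλ, we have λ = λ' - Δλ

First calculate the Compton shift:
Δλ = λ_C(1 - cos θ)
Δλ = 2.4263 × (1 - cos(59°))
Δλ = 2.4263 × 0.4850
Δλ = 1.1767 pm

Initial wavelength:
λ = λ' - Δλ
λ = 43.4767 - 1.1767
λ = 42.3000 pm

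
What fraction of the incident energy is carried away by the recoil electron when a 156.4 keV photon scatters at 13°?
0.0078 (or 0.78%)

Calculate initial and final photon energies:

Initial: E₀ = 156.4 keV → λ₀ = 7.9274 pm
Compton shift: Δλ = 0.0622 pm
Final wavelength: λ' = 7.9896 pm
Final energy: E' = 155.1827 keV

Fractional energy loss:
(E₀ - E')/E₀ = (156.4000 - 155.1827)/156.4000
= 1.2173/156.4000
= 0.0078
= 0.78%

(Intermediate values are shown rounded; full precision is carried through to the final answer.)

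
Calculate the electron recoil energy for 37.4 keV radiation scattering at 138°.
4.2316 keV

By energy conservation: K_e = E_initial - E_final

First find the scattered photon energy:
Initial wavelength: λ = hc/E = 33.1509 pm
Compton shift: Δλ = λ_C(1 - cos(138°)) = 4.2294 pm
Final wavelength: λ' = 33.1509 + 4.2294 = 37.3803 pm
Final photon energy: E' = hc/λ' = 33.1684 keV

Electron kinetic energy:
K_e = E - E' = 37.4000 - 33.1684 = 4.2316 keV

(Intermediate values are shown rounded; full precision is carried through to the final answer.)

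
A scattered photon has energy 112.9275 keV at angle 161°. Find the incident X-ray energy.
198.1001 keV

Convert final energy to wavelength (hc ≈ 1239.842 keV·pm):
λ' = hc/E' = 1239.842 / 112.9275 = 10.9791 pm

Calculate the Compton shift:
Δλ = λ_C(1 - cos(161°))
Δλ = 2.4263 × (1 - cos(161°))
Δλ = 4.7204 pm

Initial wavelength:
λ = λ' - Δλ = 10.9791 - 4.7204 = 6.2587 pm

Initial energy:
E = hc/λ = 1239.842 / 6.2587 = 198.1001 keV

(Intermediate values are shown rounded; full precision is carried through to the final answer.)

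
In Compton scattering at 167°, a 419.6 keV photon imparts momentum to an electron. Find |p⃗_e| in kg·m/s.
3.0821e-22 kg·m/s

The electron is initially at rest, so by conservation of momentum:
p⃗_e = p⃗₀ − p⃗'  (incident photon momentum minus scattered photon momentum)

Photon momentum magnitudes (p = h/λ = E/c):
λ₀ = hc/E₀ = 2.9548 pm → p₀ = h/λ₀ = 2.2425e-22 kg·m/s
Δλ = λ_C(1 − cos 167°) = 4.7904 pm
λ' = 7.7453 pm → p' = h/λ' = 8.5550e-23 kg·m/s

The scattered photon makes angle θ = 167° with the incident direction, so by the law of cosines:
|p⃗_e|² = p₀² + p'² − 2p₀p'cos θ
|p⃗_e|² = (2.2425e-22)² + (8.5550e-23)² − 2·2.2425e-22·8.5550e-23·cos(167°)
|p⃗_e| = 3.0821e-22 kg·m/s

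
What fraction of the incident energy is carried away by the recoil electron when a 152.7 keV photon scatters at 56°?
0.1164 (or 11.64%)

Calculate initial and final photon energies:

Initial: E₀ = 152.7 keV → λ₀ = 8.1195 pm
Compton shift: Δλ = 1.0695 pm
Final wavelength: λ' = 9.1890 pm
Final energy: E' = 134.9268 keV

Fractional energy loss:
(E₀ - E')/E₀ = (152.7000 - 134.9268)/152.7000
= 17.7732/152.7000
= 0.1164
= 11.64%

(Intermediate values are shown rounded; full precision is carried through to the final answer.)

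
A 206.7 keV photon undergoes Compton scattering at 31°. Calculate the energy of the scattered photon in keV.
195.4100 keV

First convert energy to wavelength:
λ = hc/E, with hc ≈ 1239.842 keV·pm (i.e. 1239.842 eV·nm)

For E = 206.7 keV = 206700 eV:
λ = 1239.842 keV·pm / 206.7 keV
λ = 5.9983 pm

Calculate the Compton shift:
Δλ = λ_C(1 - cos(31°)) = 2.4263 × 0.1428
Δλ = 0.3466 pm

Final wavelength:
λ' = 5.9983 + 0.3466 = 6.3448 pm

Final energy:
E' = hc/λ' = 1239.842 / 6.3448 = 195.4100 keV

(Intermediate values are shown rounded; full precision is carried through to the final answer.)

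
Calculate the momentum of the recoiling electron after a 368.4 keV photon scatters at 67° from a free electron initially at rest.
1.9086e-22 kg·m/s

The electron is initially at rest, so by conservation of momentum:
p⃗_e = p⃗₀ − p⃗'  (incident photon momentum minus scattered photon momentum)

Photon momentum magnitudes (p = h/λ = E/c):
λ₀ = hc/E₀ = 3.3655 pm → p₀ = h/λ₀ = 1.9688e-22 kg·m/s
Δλ = λ_C(1 − cos 67°) = 1.4783 pm
λ' = 4.8438 pm → p' = h/λ' = 1.3680e-22 kg·m/s

The scattered photon makes angle θ = 67° with the incident direction, so by the law of cosines:
|p⃗_e|² = p₀² + p'² − 2p₀p'cos θ
|p⃗_e|² = (1.9688e-22)² + (1.3680e-22)² − 2·1.9688e-22·1.3680e-22·cos(67°)
|p⃗_e| = 1.9086e-22 kg·m/s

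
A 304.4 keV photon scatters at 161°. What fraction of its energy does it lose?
0.5368 (or 53.68%)

Calculate initial and final photon energies:

Initial: E₀ = 304.4 keV → λ₀ = 4.0731 pm
Compton shift: Δλ = 4.7204 pm
Final wavelength: λ' = 8.7935 pm
Final energy: E' = 140.9953 keV

Fractional energy loss:
(E₀ - E')/E₀ = (304.4000 - 140.9953)/304.4000
= 163.4047/304.4000
= 0.5368
= 53.68%

(Intermediate values are shown rounded; full precision is carried through to the final answer.)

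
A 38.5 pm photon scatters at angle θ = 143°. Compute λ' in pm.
42.8640 pm

Using the Compton scattering formula:
λ' = λ + Δλ = λ + λ_C(1 - cos θ)

Given:
- Initial wavelength λ = 38.5 pm
- Scattering angle θ = 143°
- Compton wavelength λ_C ≈ 2.4263 pm

Calculate the shift:
Δλ = 2.4263 × (1 - cos(143°))
Δλ = 2.4263 × 1.7986
Δλ = 4.3640 pm

Final wavelength:
λ' = 38.5 + 4.3640 = 42.8640 pm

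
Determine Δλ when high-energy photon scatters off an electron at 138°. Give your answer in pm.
4.2294 pm

Using the Compton scattering formula:
Δλ = λ_C(1 - cos θ)

where λ_C = h/(m_e·c) ≈ 2.4263 pm is the Compton wavelength of an electron.

For θ = 138°:
cos(138°) = -0.7431
1 - cos(138°) = 1.7431

Δλ = 2.4263 × 1.7431
Δλ = 4.2294 pm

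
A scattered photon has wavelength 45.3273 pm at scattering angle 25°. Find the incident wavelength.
45.1000 pm

From λ' = λ + Δλ, we have λ = λ' - Δλ

First calculate the Compton shift:
Δλ = λ_C(1 - cos θ)
Δλ = 2.4263 × (1 - cos(25°))
Δλ = 2.4263 × 0.0937
Δλ = 0.2273 pm

Initial wavelength:
λ = λ' - Δλ
λ = 45.3273 - 0.2273
λ = 45.1000 pm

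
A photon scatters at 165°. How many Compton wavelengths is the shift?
1.9659 λ_C

The Compton shift formula is:
Δλ = λ_C(1 - cos θ)

Dividing both sides by λ_C:
Δλ/λ_C = 1 - cos θ

For θ = 165°:
Δλ/λ_C = 1 - cos(165°)
Δλ/λ_C = 1 - -0.9659
Δλ/λ_C = 1.9659

This means the shift is 1.9659 × λ_C = 4.7699 pm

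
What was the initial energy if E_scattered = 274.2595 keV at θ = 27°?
291.3000 keV

Convert final energy to wavelength (hc ≈ 1239.842 keV·pm):
λ' = hc/E' = 1239.842 / 274.2595 = 4.5207 pm

Calculate the Compton shift:
Δλ = λ_C(1 - cos(27°))
Δλ = 2.4263 × (1 - cos(27°))
Δλ = 0.2645 pm

Initial wavelength:
λ = λ' - Δλ = 4.5207 - 0.2645 = 4.2562 pm

Initial energy:
E = hc/λ = 1239.842 / 4.2562 = 291.3000 keV

(Intermediate values are shown rounded; full precision is carried through to the final answer.)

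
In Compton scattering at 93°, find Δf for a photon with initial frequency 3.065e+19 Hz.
6.345e+18 Hz (decrease)

Convert frequency to wavelength (c = 299792458 m/s):
λ₀ = c/f₀ = 299792458/3.065e+19 = 9.7811569e-12 m = 9.7812 pm

Calculate Compton shift:
Δλ = λ_C(1 - cos(93°)) = 2.5533 pm

Final wavelength:
λ' = λ₀ + Δλ = 9.7812 + 2.5533 = 12.3345 pm

Final frequency:
f' = c/λ' = 299792458/1.2334450e-11 = 2.4305295e+19 Hz

Frequency shift (decrease):
Δf = f₀ - f' = 3.065e+19 - 2.4305295e+19 = 6.345e+18 Hz

(Intermediate values are shown rounded; full precision is carried through to the final answer.)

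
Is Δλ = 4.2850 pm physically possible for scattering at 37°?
No, inconsistent

Calculate the expected shift for θ = 37°:

Δλ_expected = λ_C(1 - cos(37°))
Δλ_expected = 2.4263 × (1 - cos(37°))
Δλ_expected = 2.4263 × 0.2014
Δλ_expected = 0.4886 pm

Given shift: 4.2850 pm
Expected shift: 0.4886 pm
Difference: 3.7964 pm

The values do not match. The given shift corresponds to θ ≈ 140.0°, not 37°.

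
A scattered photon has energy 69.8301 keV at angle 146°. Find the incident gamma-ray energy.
93.1000 keV

Convert final energy to wavelength (hc ≈ 1239.842 keV·pm):
λ' = hc/E' = 1239.842 / 69.8301 = 17.7551 pm

Calculate the Compton shift:
Δλ = λ_C(1 - cos(146°))
Δλ = 2.4263 × (1 - cos(146°))
Δλ = 4.4378 pm

Initial wavelength:
λ = λ' - Δλ = 17.7551 - 4.4378 = 13.3173 pm

Initial energy:
E = hc/λ = 1239.842 / 13.3173 = 93.1000 keV

(Intermediate values are shown rounded; full precision is carried through to the final answer.)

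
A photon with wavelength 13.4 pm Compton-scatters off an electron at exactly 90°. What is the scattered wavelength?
15.8263 pm

Using the Compton formula: λ' = λ + λ_C(1 − cos θ)

For θ = 90°, cos θ = 0 (exact) = 0.0000, so:
1 − cos 90° = 1 − (0) = 1.0000

Δλ = λ_C × 1.0000 = 2.4263 × 1.0000 = 2.4263 pm

λ' = 13.4 + 2.4263 = 15.8263 pm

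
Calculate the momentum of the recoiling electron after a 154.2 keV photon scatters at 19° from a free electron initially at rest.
2.7015e-23 kg·m/s

The electron is initially at rest, so by conservation of momentum:
p⃗_e = p⃗₀ − p⃗'  (incident photon momentum minus scattered photon momentum)

Photon momentum magnitudes (p = h/λ = E/c):
λ₀ = hc/E₀ = 8.0405 pm → p₀ = h/λ₀ = 8.2409e-23 kg·m/s
Δλ = λ_C(1 − cos 19°) = 0.1322 pm
λ' = 8.1727 pm → p' = h/λ' = 8.1076e-23 kg·m/s

The scattered photon makes angle θ = 19° with the incident direction, so by the law of cosines:
|p⃗_e|² = p₀² + p'² − 2p₀p'cos θ
|p⃗_e|² = (8.2409e-23)² + (8.1076e-23)² − 2·8.2409e-23·8.1076e-23·cos(19°)
|p⃗_e| = 2.7015e-23 kg·m/s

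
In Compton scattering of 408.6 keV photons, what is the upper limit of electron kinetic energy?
251.3990 keV

Maximum energy transfer occurs at θ = 180° (backscattering).

Initial photon: E₀ = 408.6 keV → λ₀ = 3.0344 pm

Maximum Compton shift (at 180°):
Δλ_max = 2λ_C = 2 × 2.4263 = 4.8526 pm

Final wavelength:
λ' = 3.0344 + 4.8526 = 7.8870 pm

Minimum photon energy (maximum energy to electron):
E'_min = hc/λ' = 157.2010 keV

Maximum electron kinetic energy:
K_max = E₀ - E'_min = 408.6000 - 157.2010 = 251.3990 keV

(Intermediate values are shown rounded; full precision is carried through to the final answer.)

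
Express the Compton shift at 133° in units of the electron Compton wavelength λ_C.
1.6820 λ_C

The Compton shift formula is:
Δλ = λ_C(1 - cos θ)

Dividing both sides by λ_C:
Δλ/λ_C = 1 - cos θ

For θ = 133°:
Δλ/λ_C = 1 - cos(133°)
Δλ/λ_C = 1 - -0.6820
Δλ/λ_C = 1.6820

This means the shift is 1.6820 × λ_C = 4.0810 pm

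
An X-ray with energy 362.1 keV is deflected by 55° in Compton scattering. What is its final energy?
278.0745 keV

First convert energy to wavelength:
λ = hc/E, with hc ≈ 1239.842 keV·pm (i.e. 1239.842 eV·nm)

For E = 362.1 keV = 362100 eV:
λ = 1239.842 keV·pm / 362.1 keV
λ = 3.4240 pm

Calculate the Compton shift:
Δλ = λ_C(1 - cos(55°)) = 2.4263 × 0.4264
Δλ = 1.0346 pm

Final wavelength:
λ' = 3.4240 + 1.0346 = 4.4587 pm

Final energy:
E' = hc/λ' = 1239.842 / 4.4587 = 278.0745 keV

(Intermediate values are shown rounded; full precision is carried through to the final answer.)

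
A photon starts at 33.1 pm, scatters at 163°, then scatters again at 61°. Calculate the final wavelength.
39.0966 pm

Apply Compton shift twice:

First scattering at θ₁ = 163°:
Δλ₁ = λ_C(1 - cos(163°))
Δλ₁ = 2.4263 × 1.9563
Δλ₁ = 4.7466 pm

After first scattering:
λ₁ = 33.1 + 4.7466 = 37.8466 pm

Second scattering at θ₂ = 61°:
Δλ₂ = λ_C(1 - cos(61°))
Δλ₂ = 2.4263 × 0.5152
Δλ₂ = 1.2500 pm

Final wavelength:
λ₂ = 37.8466 + 1.2500 = 39.0966 pm

Total shift: Δλ_total = 4.7466 + 1.2500 = 5.9966 pm

(Intermediate values are shown rounded; full precision is carried through to the final answer.)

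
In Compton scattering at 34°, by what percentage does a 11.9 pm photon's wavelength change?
3.4858%

Calculate the Compton shift:
Δλ = λ_C(1 - cos(34°))
Δλ = 2.4263 × (1 - cos(34°))
Δλ = 2.4263 × 0.1710
Δλ = 0.4148 pm

Percentage change:
(Δλ/λ₀) × 100 = (0.4148/11.9) × 100
= 3.4858%

(Intermediate values are shown rounded; full precision is carried through to the final answer.)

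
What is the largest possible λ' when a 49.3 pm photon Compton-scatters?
54.1526 pm (at θ = 180°)

The Compton shift is Δλ = λ_C(1 − cos θ).

Since cos θ ranges from −1 to 1, the factor (1 − cos θ) ranges from 0 to 2; the maximum shift occurs at θ = 180° (backscattering):
Δλ_max = 2λ_C = 2 × 2.4263 pm = 4.8526 pm

Maximum scattered wavelength:
λ'_max = λ₀ + Δλ_max = 49.3 + 4.8526 = 54.1526 pm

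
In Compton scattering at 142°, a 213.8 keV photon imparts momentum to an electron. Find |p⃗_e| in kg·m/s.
1.7058e-22 kg·m/s

The electron is initially at rest, so by conservation of momentum:
p⃗_e = p⃗₀ − p⃗'  (incident photon momentum minus scattered photon momentum)

Photon momentum magnitudes (p = h/λ = E/c):
λ₀ = hc/E₀ = 5.7991 pm → p₀ = h/λ₀ = 1.1426e-22 kg·m/s
Δλ = λ_C(1 − cos 142°) = 4.3383 pm
λ' = 10.1373 pm → p' = h/λ' = 6.5363e-23 kg·m/s

The scattered photon makes angle θ = 142° with the incident direction, so by the law of cosines:
|p⃗_e|² = p₀² + p'² − 2p₀p'cos θ
|p⃗_e|² = (1.1426e-22)² + (6.5363e-23)² − 2·1.1426e-22·6.5363e-23·cos(142°)
|p⃗_e| = 1.7058e-22 kg·m/s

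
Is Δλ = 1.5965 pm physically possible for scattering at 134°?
No, inconsistent

Calculate the expected shift for θ = 134°:

Δλ_expected = λ_C(1 - cos(134°))
Δλ_expected = 2.4263 × (1 - cos(134°))
Δλ_expected = 2.4263 × 1.6947
Δλ_expected = 4.1118 pm

Given shift: 1.5965 pm
Expected shift: 4.1118 pm
Difference: 2.5153 pm

The values do not match. The given shift corresponds to θ ≈ 70.0°, not 134°.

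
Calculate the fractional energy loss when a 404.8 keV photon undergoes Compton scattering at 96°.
0.4667 (or 46.67%)

Calculate initial and final photon energies:

Initial: E₀ = 404.8 keV → λ₀ = 3.0629 pm
Compton shift: Δλ = 2.6799 pm
Final wavelength: λ' = 5.7428 pm
Final energy: E' = 215.8958 keV

Fractional energy loss:
(E₀ - E')/E₀ = (404.8000 - 215.8958)/404.8000
= 188.9042/404.8000
= 0.4667
= 46.67%

(Intermediate values are shown rounded; full precision is carried through to the final answer.)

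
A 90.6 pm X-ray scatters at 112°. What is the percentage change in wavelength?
3.6813%

Calculate the Compton shift:
Δλ = λ_C(1 - cos(112°))
Δλ = 2.4263 × (1 - cos(112°))
Δλ = 2.4263 × 1.3746
Δλ = 3.3352 pm

Percentage change:
(Δλ/λ₀) × 100 = (3.3352/90.6) × 100
= 3.6813%

(Intermediate values are shown rounded; full precision is carried through to the final answer.)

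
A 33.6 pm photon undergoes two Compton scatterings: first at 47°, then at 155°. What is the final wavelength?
38.9969 pm

Apply Compton shift twice:

First scattering at θ₁ = 47°:
Δλ₁ = λ_C(1 - cos(47°))
Δλ₁ = 2.4263 × 0.3180
Δλ₁ = 0.7716 pm

After first scattering:
λ₁ = 33.6 + 0.7716 = 34.3716 pm

Second scattering at θ₂ = 155°:
Δλ₂ = λ_C(1 - cos(155°))
Δλ₂ = 2.4263 × 1.9063
Δλ₂ = 4.6253 pm

Final wavelength:
λ₂ = 34.3716 + 4.6253 = 38.9969 pm

Total shift: Δλ_total = 0.7716 + 4.6253 = 5.3969 pm

(Intermediate values are shown rounded; full precision is carried through to the final answer.)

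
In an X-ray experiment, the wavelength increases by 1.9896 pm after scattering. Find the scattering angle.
79.63°

From the Compton formula Δλ = λ_C(1 - cos θ), we can solve for θ:

cos θ = 1 - Δλ/λ_C

Given:
- Δλ = 1.9896 pm
- λ_C = h/(m_e·c) ≈ 2.42631024 pm

cos θ = 1 - 1.9896/2.42631024
cos θ = 1 - 0.820011
cos θ = 0.179989

θ = arccos(0.179989)
θ = 79.63°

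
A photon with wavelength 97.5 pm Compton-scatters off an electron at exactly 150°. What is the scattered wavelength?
102.0276 pm

Using the Compton formula: λ' = λ + λ_C(1 − cos θ)

For θ = 150°, cos θ = -√3/2 (exact) ≈ -0.8660, so:
1 − cos 150° = 1 − (-√3/2) ≈ 1.8660

Δλ = λ_C × 1.8660 = 2.4263 × 1.8660 = 4.5276 pm

λ' = 97.5 + 4.5276 = 102.0276 pm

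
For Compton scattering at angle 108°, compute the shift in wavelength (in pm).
3.1761 pm

Using the Compton scattering formula:
Δλ = λ_C(1 - cos θ)

where λ_C = h/(m_e·c) ≈ 2.4263 pm is the Compton wavelength of an electron.

For θ = 108°:
cos(108°) = -0.3090
1 - cos(108°) = 1.3090

Δλ = 2.4263 × 1.3090
Δλ = 3.1761 pm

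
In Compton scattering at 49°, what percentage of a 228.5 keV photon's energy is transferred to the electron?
0.1333 (or 13.33%)

Calculate initial and final photon energies:

Initial: E₀ = 228.5 keV → λ₀ = 5.4260 pm
Compton shift: Δλ = 0.8345 pm
Final wavelength: λ' = 6.2605 pm
Final energy: E' = 198.0416 keV

Fractional energy loss:
(E₀ - E')/E₀ = (228.5000 - 198.0416)/228.5000
= 30.4584/228.5000
= 0.1333
= 13.33%

(Intermediate values are shown rounded; full precision is carried through to the final answer.)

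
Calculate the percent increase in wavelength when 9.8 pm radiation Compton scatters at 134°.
41.9568%

Calculate the Compton shift:
Δλ = λ_C(1 - cos(134°))
Δλ = 2.4263 × (1 - cos(134°))
Δλ = 2.4263 × 1.6947
Δλ = 4.1118 pm

Percentage change:
(Δλ/λ₀) × 100 = (4.1118/9.8) × 100
= 41.9568%

(Intermediate values are shown rounded; full precision is carried through to the final answer.)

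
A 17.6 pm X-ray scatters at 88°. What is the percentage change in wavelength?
13.3047%

Calculate the Compton shift:
Δλ = λ_C(1 - cos(88°))
Δλ = 2.4263 × (1 - cos(88°))
Δλ = 2.4263 × 0.9651
Δλ = 2.3416 pm

Percentage change:
(Δλ/λ₀) × 100 = (2.3416/17.6) × 100
= 13.3047%

(Intermediate values are shown rounded; full precision is carried through to the final answer.)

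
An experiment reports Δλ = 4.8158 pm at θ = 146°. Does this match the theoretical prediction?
No, inconsistent

Calculate the expected shift for θ = 146°:

Δλ_expected = λ_C(1 - cos(146°))
Δλ_expected = 2.4263 × (1 - cos(146°))
Δλ_expected = 2.4263 × 1.8290
Δλ_expected = 4.4378 pm

Given shift: 4.8158 pm
Expected shift: 4.4378 pm
Difference: 0.3779 pm

The values do not match. The given shift corresponds to θ ≈ 170.0°, not 146°.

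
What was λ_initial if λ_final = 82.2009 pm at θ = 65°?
80.8000 pm

From λ' = λ + Δλ, we have λ = λ' - Δλ

First calculate the Compton shift:
Δλ = λ_C(1 - cos θ)
Δλ = 2.4263 × (1 - cos(65°))
Δλ = 2.4263 × 0.5774
Δλ = 1.4009 pm

Initial wavelength:
λ = λ' - Δλ
λ = 82.2009 - 1.4009
λ = 80.8000 pm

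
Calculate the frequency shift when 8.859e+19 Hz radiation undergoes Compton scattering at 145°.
5.014e+19 Hz (decrease)

Convert frequency to wavelength (c = 299792458 m/s):
λ₀ = c/f₀ = 299792458/8.859e+19 = 3.3840440e-12 m = 3.3840 pm

Calculate Compton shift:
Δλ = λ_C(1 - cos(145°)) = 4.4138 pm

Final wavelength:
λ' = λ₀ + Δλ = 3.3840 + 4.4138 = 7.7979 pm

Final frequency:
f' = c/λ' = 299792458/7.7978712e-12 = 3.8445423e+19 Hz

Frequency shift (decrease):
Δf = f₀ - f' = 8.859e+19 - 3.8445423e+19 = 5.014e+19 Hz

(Intermediate values are shown rounded; full precision is carried through to the final answer.)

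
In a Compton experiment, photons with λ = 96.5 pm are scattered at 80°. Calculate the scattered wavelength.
98.5050 pm

Using the Compton scattering formula:
λ' = λ + Δλ = λ + λ_C(1 - cos θ)

Given:
- Initial wavelength λ = 96.5 pm
- Scattering angle θ = 80°
- Compton wavelength λ_C ≈ 2.4263 pm

Calculate the shift:
Δλ = 2.4263 × (1 - cos(80°))
Δλ = 2.4263 × 0.8264
Δλ = 2.0050 pm

Final wavelength:
λ' = 96.5 + 2.0050 = 98.5050 pm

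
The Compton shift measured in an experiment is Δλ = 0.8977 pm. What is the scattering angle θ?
50.95°

From the Compton formula Δλ = λ_C(1 - cos θ), we can solve for θ:

cos θ = 1 - Δλ/λ_C

Given:
- Δλ = 0.8977 pm
- λ_C = h/(m_e·c) ≈ 2.42631024 pm

cos θ = 1 - 0.8977/2.42631024
cos θ = 1 - 0.369986
cos θ = 0.630014

θ = arccos(0.630014)
θ = 50.95°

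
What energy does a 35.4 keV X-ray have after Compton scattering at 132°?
31.7309 keV

First convert energy to wavelength:
λ = hc/E, with hc ≈ 1239.842 keV·pm (i.e. 1239.842 eV·nm)

For E = 35.4 keV = 35400 eV:
λ = 1239.842 keV·pm / 35.4 keV
λ = 35.0238 pm

Calculate the Compton shift:
Δλ = λ_C(1 - cos(132°)) = 2.4263 × 1.6691
Δλ = 4.0498 pm

Final wavelength:
λ' = 35.0238 + 4.0498 = 39.0736 pm

Final energy:
E' = hc/λ' = 1239.842 / 39.0736 = 31.7309 keV

(Intermediate values are shown rounded; full precision is carried through to the final answer.)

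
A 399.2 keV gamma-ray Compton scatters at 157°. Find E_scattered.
159.6591 keV

First convert energy to wavelength:
λ = hc/E, with hc ≈ 1239.842 keV·pm (i.e. 1239.842 eV·nm)

For E = 399.2 keV = 399200 eV:
λ = 1239.842 keV·pm / 399.2 keV
λ = 3.1058 pm

Calculate the Compton shift:
Δλ = λ_C(1 - cos(157°)) = 2.4263 × 1.9205
Δλ = 4.6597 pm

Final wavelength:
λ' = 3.1058 + 4.6597 = 7.7656 pm

Final energy:
E' = hc/λ' = 1239.842 / 7.7656 = 159.6591 keV

(Intermediate values are shown rounded; full precision is carried through to the final answer.)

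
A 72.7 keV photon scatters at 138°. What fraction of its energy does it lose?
0.1987 (or 19.87%)

Calculate initial and final photon energies:

Initial: E₀ = 72.7 keV → λ₀ = 17.0542 pm
Compton shift: Δλ = 4.2294 pm
Final wavelength: λ' = 21.2836 pm
Final energy: E' = 58.2533 keV

Fractional energy loss:
(E₀ - E')/E₀ = (72.7000 - 58.2533)/72.7000
= 14.4467/72.7000
= 0.1987
= 19.87%

(Intermediate values are shown rounded; full precision is carried through to the final answer.)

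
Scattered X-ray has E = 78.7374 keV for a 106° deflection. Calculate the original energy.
98.0000 keV

Convert final energy to wavelength (hc ≈ 1239.842 keV·pm):
λ' = hc/E' = 1239.842 / 78.7374 = 15.7465 pm

Calculate the Compton shift:
Δλ = λ_C(1 - cos(106°))
Δλ = 2.4263 × (1 - cos(106°))
Δλ = 3.0951 pm

Initial wavelength:
λ = λ' - Δλ = 15.7465 - 3.0951 = 12.6515 pm

Initial energy:
E = hc/λ = 1239.842 / 12.6515 = 98.0000 keV

(Intermediate values are shown rounded; full precision is carried through to the final answer.)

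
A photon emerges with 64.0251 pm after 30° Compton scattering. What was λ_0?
63.7000 pm

From λ' = λ + Δλ, we have λ = λ' - Δλ

First calculate the Compton shift:
Δλ = λ_C(1 - cos θ)
Δλ = 2.4263 × (1 - cos(30°))
Δλ = 2.4263 × 0.1340
Δλ = 0.3251 pm

Initial wavelength:
λ = λ' - Δλ
λ = 64.0251 - 0.3251
λ = 63.7000 pm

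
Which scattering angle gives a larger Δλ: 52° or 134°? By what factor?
134° produces the larger shift by a factor of 4.409

Calculate both shifts using Δλ = λ_C(1 - cos θ):

For θ₁ = 52°:
Δλ₁ = 2.4263 × (1 - cos(52°))
Δλ₁ = 2.4263 × 0.3843
Δλ₁ = 0.9325 pm

For θ₂ = 134°:
Δλ₂ = 2.4263 × (1 - cos(134°))
Δλ₂ = 2.4263 × 1.6947
Δλ₂ = 4.1118 pm

The 134° angle produces the larger shift.
Ratio: 4.1118/0.9325 = 4.409

(Intermediate values are shown rounded; full precision is carried through to the final answer.)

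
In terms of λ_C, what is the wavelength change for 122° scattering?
1.5299 λ_C

The Compton shift formula is:
Δλ = λ_C(1 - cos θ)

Dividing both sides by λ_C:
Δλ/λ_C = 1 - cos θ

For θ = 122°:
Δλ/λ_C = 1 - cos(122°)
Δλ/λ_C = 1 - -0.5299
Δλ/λ_C = 1.5299

This means the shift is 1.5299 × λ_C = 3.7121 pm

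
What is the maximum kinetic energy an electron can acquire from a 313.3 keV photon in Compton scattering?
172.5685 keV

Maximum energy transfer occurs at θ = 180° (backscattering).

Initial photon: E₀ = 313.3 keV → λ₀ = 3.9574 pm

Maximum Compton shift (at 180°):
Δλ_max = 2λ_C = 2 × 2.4263 = 4.8526 pm

Final wavelength:
λ' = 3.9574 + 4.8526 = 8.8100 pm

Minimum photon energy (maximum energy to electron):
E'_min = hc/λ' = 140.7315 keV

Maximum electron kinetic energy:
K_max = E₀ - E'_min = 313.3000 - 140.7315 = 172.5685 keV

(Intermediate values are shown rounded; full precision is carried through to the final answer.)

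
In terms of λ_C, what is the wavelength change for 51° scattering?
0.3707 λ_C

The Compton shift formula is:
Δλ = λ_C(1 - cos θ)

Dividing both sides by λ_C:
Δλ/λ_C = 1 - cos θ

For θ = 51°:
Δλ/λ_C = 1 - cos(51°)
Δλ/λ_C = 1 - 0.6293
Δλ/λ_C = 0.3707

This means the shift is 0.3707 × λ_C = 0.8994 pm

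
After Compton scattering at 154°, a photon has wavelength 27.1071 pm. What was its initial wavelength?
22.5000 pm

From λ' = λ + Δλ, we have λ = λ' - Δλ

First calculate the Compton shift:
Δλ = λ_C(1 - cos θ)
Δλ = 2.4263 × (1 - cos(154°))
Δλ = 2.4263 × 1.8988
Δλ = 4.6071 pm

Initial wavelength:
λ = λ' - Δλ
λ = 27.1071 - 4.6071
λ = 22.5000 pm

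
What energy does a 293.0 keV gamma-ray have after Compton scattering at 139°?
146.0526 keV

First convert energy to wavelength:
λ = hc/E, with hc ≈ 1239.842 keV·pm (i.e. 1239.842 eV·nm)

For E = 293.0 keV = 293000 eV:
λ = 1239.842 keV·pm / 293.0 keV
λ = 4.2315 pm

Calculate the Compton shift:
Δλ = λ_C(1 - cos(139°)) = 2.4263 × 1.7547
Δλ = 4.2575 pm

Final wavelength:
λ' = 4.2315 + 4.2575 = 8.4890 pm

Final energy:
E' = hc/λ' = 1239.842 / 8.4890 = 146.0526 keV

(Intermediate values are shown rounded; full precision is carried through to the final answer.)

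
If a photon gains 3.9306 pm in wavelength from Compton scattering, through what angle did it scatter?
128.32°

From the Compton formula Δλ = λ_C(1 - cos θ), we can solve for θ:

cos θ = 1 - Δλ/λ_C

Given:
- Δλ = 3.9306 pm
- λ_C = h/(m_e·c) ≈ 2.42631024 pm

cos θ = 1 - 3.9306/2.42631024
cos θ = 1 - 1.619991
cos θ = -0.619991

θ = arccos(-0.619991)
θ = 128.32°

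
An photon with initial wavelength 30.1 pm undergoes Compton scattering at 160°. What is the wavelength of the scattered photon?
34.8063 pm

Using the Compton scattering formula:
λ' = λ + Δλ = λ + λ_C(1 - cos θ)

Given:
- Initial wavelength λ = 30.1 pm
- Scattering angle θ = 160°
- Compton wavelength λ_C ≈ 2.4263 pm

Calculate the shift:
Δλ = 2.4263 × (1 - cos(160°))
Δλ = 2.4263 × 1.9397
Δλ = 4.7063 pm

Final wavelength:
λ' = 30.1 + 4.7063 = 34.8063 pm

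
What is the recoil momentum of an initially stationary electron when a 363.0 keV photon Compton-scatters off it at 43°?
1.3397e-22 kg·m/s

The electron is initially at rest, so by conservation of momentum:
p⃗_e = p⃗₀ − p⃗'  (incident photon momentum minus scattered photon momentum)

Photon momentum magnitudes (p = h/λ = E/c):
λ₀ = hc/E₀ = 3.4155 pm → p₀ = h/λ₀ = 1.9400e-22 kg·m/s
Δλ = λ_C(1 − cos 43°) = 0.6518 pm
λ' = 4.0674 pm → p' = h/λ' = 1.6291e-22 kg·m/s

The scattered photon makes angle θ = 43° with the incident direction, so by the law of cosines:
|p⃗_e|² = p₀² + p'² − 2p₀p'cos θ
|p⃗_e|² = (1.9400e-22)² + (1.6291e-22)² − 2·1.9400e-22·1.6291e-22·cos(43°)
|p⃗_e| = 1.3397e-22 kg·m/s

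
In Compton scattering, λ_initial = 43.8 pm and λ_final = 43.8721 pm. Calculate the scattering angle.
14.00°

First find the wavelength shift:
Δλ = λ' - λ = 43.8721 - 43.8 = 0.0721 pm

Using Δλ = λ_C(1 - cos θ), with λ_C = h/(m_e·c) ≈ 2.42631024 pm:
cos θ = 1 - Δλ/λ_C
cos θ = 1 - 0.0721/2.42631024
cos θ = 0.970284

θ = arccos(0.970284)
θ = 14.00°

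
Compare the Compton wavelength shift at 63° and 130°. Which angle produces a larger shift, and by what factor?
130° produces the larger shift by a factor of 3.009

Calculate both shifts using Δλ = λ_C(1 - cos θ):

For θ₁ = 63°:
Δλ₁ = 2.4263 × (1 - cos(63°))
Δλ₁ = 2.4263 × 0.5460
Δλ₁ = 1.3248 pm

For θ₂ = 130°:
Δλ₂ = 2.4263 × (1 - cos(130°))
Δλ₂ = 2.4263 × 1.6428
Δλ₂ = 3.9859 pm

The 130° angle produces the larger shift.
Ratio: 3.9859/1.3248 = 3.009

(Intermediate values are shown rounded; full precision is carried through to the final answer.)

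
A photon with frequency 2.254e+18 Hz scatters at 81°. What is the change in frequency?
3.416e+16 Hz (decrease)

Convert frequency to wavelength (c = 299792458 m/s):
λ₀ = c/f₀ = 299792458/2.254e+18 = 1.3300464e-10 m = 133.0046 pm

Calculate Compton shift:
Δλ = λ_C(1 - cos(81°)) = 2.0468 pm

Final wavelength:
λ' = λ₀ + Δλ = 133.0046 + 2.0468 = 135.0514 pm

Final frequency:
f' = c/λ' = 299792458/1.3505139e-10 = 2.2198398e+18 Hz

Frequency shift (decrease):
Δf = f₀ - f' = 2.254e+18 - 2.2198398e+18 = 3.416e+16 Hz

(Intermediate values are shown rounded; full precision is carried through to the final answer.)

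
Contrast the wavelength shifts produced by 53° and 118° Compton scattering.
118° produces the larger shift by a factor of 3.690

Calculate both shifts using Δλ = λ_C(1 - cos θ):

For θ₁ = 53°:
Δλ₁ = 2.4263 × (1 - cos(53°))
Δλ₁ = 2.4263 × 0.3982
Δλ₁ = 0.9661 pm

For θ₂ = 118°:
Δλ₂ = 2.4263 × (1 - cos(118°))
Δλ₂ = 2.4263 × 1.4695
Δλ₂ = 3.5654 pm

The 118° angle produces the larger shift.
Ratio: 3.5654/0.9661 = 3.690

(Intermediate values are shown rounded; full precision is carried through to the final answer.)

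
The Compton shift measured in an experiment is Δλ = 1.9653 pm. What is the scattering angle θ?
79.05°

From the Compton formula Δλ = λ_C(1 - cos θ), we can solve for θ:

cos θ = 1 - Δλ/λ_C

Given:
- Δλ = 1.9653 pm
- λ_C = h/(m_e·c) ≈ 2.42631024 pm

cos θ = 1 - 1.9653/2.42631024
cos θ = 1 - 0.809995
cos θ = 0.190005

θ = arccos(0.190005)
θ = 79.05°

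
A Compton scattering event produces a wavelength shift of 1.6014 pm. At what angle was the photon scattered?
70.12°

From the Compton formula Δλ = λ_C(1 - cos θ), we can solve for θ:

cos θ = 1 - Δλ/λ_C

Given:
- Δλ = 1.6014 pm
- λ_C = h/(m_e·c) ≈ 2.42631024 pm

cos θ = 1 - 1.6014/2.42631024
cos θ = 1 - 0.660015
cos θ = 0.339985

θ = arccos(0.339985)
θ = 70.12°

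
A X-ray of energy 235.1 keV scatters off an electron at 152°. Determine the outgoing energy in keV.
125.9708 keV

First convert energy to wavelength:
λ = hc/E, with hc ≈ 1239.842 keV·pm (i.e. 1239.842 eV·nm)

For E = 235.1 keV = 235100 eV:
λ = 1239.842 keV·pm / 235.1 keV
λ = 5.2737 pm

Calculate the Compton shift:
Δλ = λ_C(1 - cos(152°)) = 2.4263 × 1.8829
Δλ = 4.5686 pm

Final wavelength:
λ' = 5.2737 + 4.5686 = 9.8423 pm

Final energy:
E' = hc/λ' = 1239.842 / 9.8423 = 125.9708 keV

(Intermediate values are shown rounded; full precision is carried through to the final answer.)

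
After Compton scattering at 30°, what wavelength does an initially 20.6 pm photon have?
20.9251 pm

Using the Compton formula: λ' = λ + λ_C(1 − cos θ)

For θ = 30°, cos θ = √3/2 (exact) ≈ 0.8660, so:
1 − cos 30° = 1 − (√3/2) ≈ 0.1340

Δλ = λ_C × 0.1340 = 2.4263 × 0.1340 = 0.3251 pm

λ' = 20.6 + 0.3251 = 20.9251 pm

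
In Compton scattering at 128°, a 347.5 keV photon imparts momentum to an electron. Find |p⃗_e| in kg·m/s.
2.5011e-22 kg·m/s

The electron is initially at rest, so by conservation of momentum:
p⃗_e = p⃗₀ − p⃗'  (incident photon momentum minus scattered photon momentum)

Photon momentum magnitudes (p = h/λ = E/c):
λ₀ = hc/E₀ = 3.5679 pm → p₀ = h/λ₀ = 1.8571e-22 kg·m/s
Δλ = λ_C(1 − cos 128°) = 3.9201 pm
λ' = 7.4880 pm → p' = h/λ' = 8.8489e-23 kg·m/s

The scattered photon makes angle θ = 128° with the incident direction, so by the law of cosines:
|p⃗_e|² = p₀² + p'² − 2p₀p'cos θ
|p⃗_e|² = (1.8571e-22)² + (8.8489e-23)² − 2·1.8571e-22·8.8489e-23·cos(128°)
|p⃗_e| = 2.5011e-22 kg·m/s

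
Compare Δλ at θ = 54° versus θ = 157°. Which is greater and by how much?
157° produces the larger shift by a factor of 4.659

Calculate both shifts using Δλ = λ_C(1 - cos θ):

For θ₁ = 54°:
Δλ₁ = 2.4263 × (1 - cos(54°))
Δλ₁ = 2.4263 × 0.4122
Δλ₁ = 1.0002 pm

For θ₂ = 157°:
Δλ₂ = 2.4263 × (1 - cos(157°))
Δλ₂ = 2.4263 × 1.9205
Δλ₂ = 4.6597 pm

The 157° angle produces the larger shift.
Ratio: 4.6597/1.0002 = 4.659

(Intermediate values are shown rounded; full precision is carried through to the final answer.)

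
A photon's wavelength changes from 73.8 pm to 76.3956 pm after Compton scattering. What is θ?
94.00°

First find the wavelength shift:
Δλ = λ' - λ = 76.3956 - 73.8 = 2.5956 pm

Using Δλ = λ_C(1 - cos θ), with λ_C = h/(m_e·c) ≈ 2.42631024 pm:
cos θ = 1 - Δλ/λ_C
cos θ = 1 - 2.5956/2.42631024
cos θ = -0.069773

θ = arccos(-0.069773)
θ = 94.00°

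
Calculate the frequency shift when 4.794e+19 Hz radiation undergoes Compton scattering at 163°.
2.069e+19 Hz (decrease)

Convert frequency to wavelength (c = 299792458 m/s):
λ₀ = c/f₀ = 299792458/4.794e+19 = 6.2534931e-12 m = 6.2535 pm

Calculate Compton shift:
Δλ = λ_C(1 - cos(163°)) = 4.7466 pm

Final wavelength:
λ' = λ₀ + Δλ = 6.2535 + 4.7466 = 11.0001 pm

Final frequency:
f' = c/λ' = 299792458/1.1000095e-11 = 2.7253624e+19 Hz

Frequency shift (decrease):
Δf = f₀ - f' = 4.794e+19 - 2.7253624e+19 = 2.069e+19 Hz

(Intermediate values are shown rounded; full precision is carried through to the final answer.)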